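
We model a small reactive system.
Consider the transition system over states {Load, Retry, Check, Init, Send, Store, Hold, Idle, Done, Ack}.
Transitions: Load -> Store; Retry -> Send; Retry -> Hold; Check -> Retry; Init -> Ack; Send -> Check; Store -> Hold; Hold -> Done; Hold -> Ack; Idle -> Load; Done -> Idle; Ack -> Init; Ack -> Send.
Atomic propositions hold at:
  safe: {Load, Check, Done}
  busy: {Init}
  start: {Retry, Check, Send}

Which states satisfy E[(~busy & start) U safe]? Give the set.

Sat(~busy) = {Load, Retry, Check, Send, Store, Hold, Idle, Done, Ack}
Sat(~busy & start) = {Retry, Check, Send}
E[(~busy & start) U safe]: least fixpoint, start Z0 = Sat(safe) = {Load, Check, Done}, add states in Sat(~busy & start) with some successor in Z. Z1 = {Load, Check, Send, Done}; Z2 = {Load, Retry, Check, Send, Done}; fixed.
Sat(E[(~busy & start) U safe]) = {Load, Retry, Check, Send, Done}

{Load, Retry, Check, Send, Done}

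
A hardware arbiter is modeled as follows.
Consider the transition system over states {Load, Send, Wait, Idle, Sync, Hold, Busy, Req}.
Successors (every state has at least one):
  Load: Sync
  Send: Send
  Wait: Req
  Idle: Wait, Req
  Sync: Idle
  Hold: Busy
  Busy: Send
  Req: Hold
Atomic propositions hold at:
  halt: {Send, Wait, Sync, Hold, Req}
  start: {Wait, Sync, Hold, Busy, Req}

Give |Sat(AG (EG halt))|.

1

EG halt: greatest fixpoint, start Z0 = {Send, Wait, Sync, Hold, Req}, keep only states in Sat with some successor in Z. Z1 = {Send, Wait, Req}; Z2 = {Send, Wait}; Z3 = {Send}; fixed.
Sat(EG halt) = {Send}
AG (EG halt): greatest fixpoint, start Z0 = {Send}, keep only states in Sat with every successor in Z. Already a fixed point.
Sat(AG (EG halt)) = {Send}
|Sat(AG (EG halt))| = |{Send}| = 1.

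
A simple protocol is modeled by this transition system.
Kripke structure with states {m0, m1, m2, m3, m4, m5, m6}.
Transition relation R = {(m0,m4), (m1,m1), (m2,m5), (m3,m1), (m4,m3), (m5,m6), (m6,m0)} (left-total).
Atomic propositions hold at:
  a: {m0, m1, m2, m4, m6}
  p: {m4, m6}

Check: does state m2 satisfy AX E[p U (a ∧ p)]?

Sat(a ∧ p) = {m4, m6}
E[p U (a ∧ p)]: least fixpoint, start Z0 = Sat((a ∧ p)) = {m4, m6}, add states in Sat(p) with some successor in Z. Already a fixed point.
Sat(E[p U (a ∧ p)]) = {m4, m6}
Sat(AX E[p U (a ∧ p)]) = {s : every successor in {m4, m6}} = {m0, m5}
m2 ∉ Sat(AX E[p U (a ∧ p)]) = {m0, m5}, so the formula does not hold at m2.

No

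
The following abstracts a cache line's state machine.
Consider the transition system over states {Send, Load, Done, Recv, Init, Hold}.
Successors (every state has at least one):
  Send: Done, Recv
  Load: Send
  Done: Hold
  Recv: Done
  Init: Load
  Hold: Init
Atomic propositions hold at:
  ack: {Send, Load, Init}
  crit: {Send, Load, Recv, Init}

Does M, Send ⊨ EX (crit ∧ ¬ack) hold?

Sat(¬ack) = {Done, Recv, Hold}
Sat(crit ∧ ¬ack) = {Recv}
Sat(EX (crit ∧ ¬ack)) = {s : some successor in {Recv}} = {Send}
Send ∈ Sat(EX (crit ∧ ¬ack)) = {Send}, so the formula holds at Send.

Yes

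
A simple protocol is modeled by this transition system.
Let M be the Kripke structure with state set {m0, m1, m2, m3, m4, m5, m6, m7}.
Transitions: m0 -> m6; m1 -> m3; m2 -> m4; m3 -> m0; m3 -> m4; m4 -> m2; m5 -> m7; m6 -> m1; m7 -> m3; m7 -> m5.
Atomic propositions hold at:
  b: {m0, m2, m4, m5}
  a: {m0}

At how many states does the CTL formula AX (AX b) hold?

Sat(AX b) = {s : every successor in {m0, m2, m4, m5}} = {m2, m3, m4}
Sat(AX (AX b)) = {s : every successor in {m2, m3, m4}} = {m1, m2, m4}
|Sat(AX (AX b))| = |{m1, m2, m4}| = 3.

3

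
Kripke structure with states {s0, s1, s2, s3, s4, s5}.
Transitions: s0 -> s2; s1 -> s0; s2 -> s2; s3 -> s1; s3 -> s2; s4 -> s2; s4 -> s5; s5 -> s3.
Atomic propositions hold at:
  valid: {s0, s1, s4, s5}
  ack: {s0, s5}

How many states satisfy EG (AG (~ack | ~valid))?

1

Sat(~ack) = {s1, s2, s3, s4}
Sat(~valid) = {s2, s3}
Sat(~ack | ~valid) = {s1, s2, s3, s4}
AG (~ack | ~valid): greatest fixpoint, start Z0 = {s1, s2, s3, s4}, keep only states in Sat with every successor in Z. Z1 = {s2, s3}; Z2 = {s2}; fixed.
Sat(AG (~ack | ~valid)) = {s2}
EG (AG (~ack | ~valid)): greatest fixpoint, start Z0 = {s2}, keep only states in Sat with some successor in Z. Already a fixed point.
Sat(EG (AG (~ack | ~valid))) = {s2}
|Sat(EG (AG (~ack | ~valid)))| = |{s2}| = 1.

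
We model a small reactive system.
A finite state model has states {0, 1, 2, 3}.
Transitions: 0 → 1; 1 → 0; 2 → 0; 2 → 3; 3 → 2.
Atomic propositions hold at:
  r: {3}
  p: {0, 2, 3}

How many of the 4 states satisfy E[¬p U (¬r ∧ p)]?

Sat(¬p) = {1}
Sat(¬r) = {0, 1, 2}
Sat(¬r ∧ p) = {0, 2}
E[¬p U (¬r ∧ p)]: least fixpoint, start Z0 = Sat((¬r ∧ p)) = {0, 2}, add states in Sat(¬p) with some successor in Z. Z1 = {0, 1, 2}; fixed.
Sat(E[¬p U (¬r ∧ p)]) = {0, 1, 2}
|Sat(E[¬p U (¬r ∧ p)])| = |{0, 1, 2}| = 3.

3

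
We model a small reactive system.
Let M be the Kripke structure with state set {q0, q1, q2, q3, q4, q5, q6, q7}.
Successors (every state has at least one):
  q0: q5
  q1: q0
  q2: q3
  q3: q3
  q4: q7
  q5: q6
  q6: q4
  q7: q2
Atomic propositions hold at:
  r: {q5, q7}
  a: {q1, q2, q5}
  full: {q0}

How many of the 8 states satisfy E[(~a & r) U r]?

2

Sat(~a) = {q0, q3, q4, q6, q7}
Sat(~a & r) = {q7}
E[(~a & r) U r]: least fixpoint, start Z0 = Sat(r) = {q5, q7}, add states in Sat(~a & r) with some successor in Z. Already a fixed point.
Sat(E[(~a & r) U r]) = {q5, q7}
|Sat(E[(~a & r) U r])| = |{q5, q7}| = 2.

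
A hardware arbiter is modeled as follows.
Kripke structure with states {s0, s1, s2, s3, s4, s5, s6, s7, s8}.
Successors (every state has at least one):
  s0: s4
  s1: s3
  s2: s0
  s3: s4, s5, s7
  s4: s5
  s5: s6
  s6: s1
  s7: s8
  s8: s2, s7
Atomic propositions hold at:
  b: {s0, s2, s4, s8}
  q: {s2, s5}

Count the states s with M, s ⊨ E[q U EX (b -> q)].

6

Sat(b -> q) = {s1, s2, s3, s5, s6, s7}
Sat(EX (b -> q)) = {s : some successor in {s1, s2, s3, s5, s6, s7}} = {s1, s3, s4, s5, s6, s8}
E[q U EX (b -> q)]: least fixpoint, start Z0 = Sat(EX (b -> q)) = {s1, s3, s4, s5, s6, s8}, add states in Sat(q) with some successor in Z. Already a fixed point.
Sat(E[q U EX (b -> q)]) = {s1, s3, s4, s5, s6, s8}
|Sat(E[q U EX (b -> q)])| = |{s1, s3, s4, s5, s6, s8}| = 6.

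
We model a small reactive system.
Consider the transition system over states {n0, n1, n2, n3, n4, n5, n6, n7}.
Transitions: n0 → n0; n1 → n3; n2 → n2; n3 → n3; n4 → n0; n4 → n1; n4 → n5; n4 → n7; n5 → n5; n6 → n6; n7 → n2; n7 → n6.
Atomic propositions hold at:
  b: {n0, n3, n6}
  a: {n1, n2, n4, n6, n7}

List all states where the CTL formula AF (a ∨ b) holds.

Sat(a ∨ b) = {n0, n1, n2, n3, n4, n6, n7}
AF (a ∨ b): least fixpoint, start Z0 = {n0, n1, n2, n3, n4, n6, n7}, add states with every successor in Z. Already a fixed point.
Sat(AF (a ∨ b)) = {n0, n1, n2, n3, n4, n6, n7}

{n0, n1, n2, n3, n4, n6, n7}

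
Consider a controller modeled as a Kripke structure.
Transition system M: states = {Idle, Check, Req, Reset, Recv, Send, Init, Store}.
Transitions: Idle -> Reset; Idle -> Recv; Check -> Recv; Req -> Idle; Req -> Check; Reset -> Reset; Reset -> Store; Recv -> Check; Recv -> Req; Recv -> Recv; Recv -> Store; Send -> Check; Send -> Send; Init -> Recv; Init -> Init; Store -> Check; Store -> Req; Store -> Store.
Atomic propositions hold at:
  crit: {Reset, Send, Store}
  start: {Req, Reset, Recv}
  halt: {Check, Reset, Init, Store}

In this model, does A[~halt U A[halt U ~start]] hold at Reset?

No

Sat(~halt) = {Idle, Req, Recv, Send}
Sat(~start) = {Idle, Check, Send, Init, Store}
A[halt U ~start]: least fixpoint, start Z0 = Sat(~start) = {Idle, Check, Send, Init, Store}, add states in Sat(halt) with every successor in Z. Already a fixed point.
Sat(A[halt U ~start]) = {Idle, Check, Send, Init, Store}
A[~halt U A[halt U ~start]]: least fixpoint, start Z0 = Sat(A[halt U ~start]) = {Idle, Check, Send, Init, Store}, add states in Sat(~halt) with every successor in Z. Z1 = {Idle, Check, Req, Send, Init, Store}; fixed.
Sat(A[~halt U A[halt U ~start]]) = {Idle, Check, Req, Send, Init, Store}
Reset ∉ Sat(A[~halt U A[halt U ~start]]) = {Idle, Check, Req, Send, Init, Store}, so the formula does not hold at Reset.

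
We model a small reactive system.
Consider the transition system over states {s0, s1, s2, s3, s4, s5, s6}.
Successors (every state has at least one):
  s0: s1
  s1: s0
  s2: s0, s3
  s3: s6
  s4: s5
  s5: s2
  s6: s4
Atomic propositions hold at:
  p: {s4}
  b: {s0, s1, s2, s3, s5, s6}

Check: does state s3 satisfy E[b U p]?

E[b U p]: least fixpoint, start Z0 = Sat(p) = {s4}, add states in Sat(b) with some successor in Z. Z1 = {s4, s6}; Z2 = {s3, s4, s6}; Z3 = {s2, s3, s4, s6}; Z4 = {s2, s3, s4, s5, s6}; fixed.
Sat(E[b U p]) = {s2, s3, s4, s5, s6}
s3 ∈ Sat(E[b U p]) = {s2, s3, s4, s5, s6}, so the formula holds at s3.

Yes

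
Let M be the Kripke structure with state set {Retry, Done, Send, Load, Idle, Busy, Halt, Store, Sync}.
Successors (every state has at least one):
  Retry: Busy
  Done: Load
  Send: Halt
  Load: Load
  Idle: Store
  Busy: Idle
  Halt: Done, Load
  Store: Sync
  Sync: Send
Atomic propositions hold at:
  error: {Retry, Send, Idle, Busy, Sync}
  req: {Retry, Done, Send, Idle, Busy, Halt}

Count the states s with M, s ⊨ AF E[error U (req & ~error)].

Sat(~error) = {Done, Load, Halt, Store}
Sat(req & ~error) = {Done, Halt}
E[error U (req & ~error)]: least fixpoint, start Z0 = Sat((req & ~error)) = {Done, Halt}, add states in Sat(error) with some successor in Z. Z1 = {Done, Send, Halt}; Z2 = {Done, Send, Halt, Sync}; fixed.
Sat(E[error U (req & ~error)]) = {Done, Send, Halt, Sync}
AF E[error U (req & ~error)]: least fixpoint, start Z0 = {Done, Send, Halt, Sync}, add states with every successor in Z. Z1 = {Done, Send, Halt, Store, Sync}; Z2 = {Done, Send, Idle, Halt, Store, Sync}; Z3 = {Done, Send, Idle, Busy, Halt, Store, Sync}; Z4 = {Retry, Done, Send, Idle, Busy, Halt, Store, Sync}; fixed.
Sat(AF E[error U (req & ~error)]) = {Retry, Done, Send, Idle, Busy, Halt, Store, Sync}
|Sat(AF E[error U (req & ~error)])| = |{Retry, Done, Send, Idle, Busy, Halt, Store, Sync}| = 8.

8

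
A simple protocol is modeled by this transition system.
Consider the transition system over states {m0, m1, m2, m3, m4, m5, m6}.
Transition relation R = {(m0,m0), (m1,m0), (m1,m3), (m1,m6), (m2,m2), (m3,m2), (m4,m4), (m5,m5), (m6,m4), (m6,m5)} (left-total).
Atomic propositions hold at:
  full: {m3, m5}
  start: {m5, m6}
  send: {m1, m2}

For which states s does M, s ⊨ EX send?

Sat(EX send) = {s : some successor in {m1, m2}} = {m2, m3}

{m2, m3}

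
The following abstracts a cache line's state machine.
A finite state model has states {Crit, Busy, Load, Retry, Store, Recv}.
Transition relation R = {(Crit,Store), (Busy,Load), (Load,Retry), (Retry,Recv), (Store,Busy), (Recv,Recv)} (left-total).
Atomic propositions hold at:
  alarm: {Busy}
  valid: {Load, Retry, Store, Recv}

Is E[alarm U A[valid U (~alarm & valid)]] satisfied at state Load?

Yes

Sat(~alarm) = {Crit, Load, Retry, Store, Recv}
Sat(~alarm & valid) = {Load, Retry, Store, Recv}
A[valid U (~alarm & valid)]: least fixpoint, start Z0 = Sat((~alarm & valid)) = {Load, Retry, Store, Recv}, add states in Sat(valid) with every successor in Z. Already a fixed point.
Sat(A[valid U (~alarm & valid)]) = {Load, Retry, Store, Recv}
E[alarm U A[valid U (~alarm & valid)]]: least fixpoint, start Z0 = Sat(A[valid U (~alarm & valid)]) = {Load, Retry, Store, Recv}, add states in Sat(alarm) with some successor in Z. Z1 = {Busy, Load, Retry, Store, Recv}; fixed.
Sat(E[alarm U A[valid U (~alarm & valid)]]) = {Busy, Load, Retry, Store, Recv}
Load ∈ Sat(E[alarm U A[valid U (~alarm & valid)]]) = {Busy, Load, Retry, Store, Recv}, so the formula holds at Load.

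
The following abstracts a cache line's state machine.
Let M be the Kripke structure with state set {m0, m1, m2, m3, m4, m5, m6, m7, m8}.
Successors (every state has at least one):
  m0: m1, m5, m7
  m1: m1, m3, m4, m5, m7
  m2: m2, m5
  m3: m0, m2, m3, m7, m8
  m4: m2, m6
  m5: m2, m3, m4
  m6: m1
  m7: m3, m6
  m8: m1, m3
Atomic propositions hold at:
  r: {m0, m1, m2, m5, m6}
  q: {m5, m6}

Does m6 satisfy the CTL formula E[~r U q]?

Yes

Sat(~r) = {m3, m4, m7, m8}
E[~r U q]: least fixpoint, start Z0 = Sat(q) = {m5, m6}, add states in Sat(~r) with some successor in Z. Z1 = {m4, m5, m6, m7}; Z2 = {m3, m4, m5, m6, m7}; Z3 = {m3, m4, m5, m6, m7, m8}; fixed.
Sat(E[~r U q]) = {m3, m4, m5, m6, m7, m8}
m6 ∈ Sat(E[~r U q]) = {m3, m4, m5, m6, m7, m8}, so the formula holds at m6.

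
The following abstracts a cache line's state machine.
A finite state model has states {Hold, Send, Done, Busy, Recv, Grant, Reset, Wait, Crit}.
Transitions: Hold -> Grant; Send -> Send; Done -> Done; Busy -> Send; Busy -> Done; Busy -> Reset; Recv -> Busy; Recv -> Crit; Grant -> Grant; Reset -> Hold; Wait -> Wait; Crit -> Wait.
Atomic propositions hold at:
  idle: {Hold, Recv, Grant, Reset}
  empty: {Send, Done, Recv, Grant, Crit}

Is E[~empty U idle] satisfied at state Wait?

No

Sat(~empty) = {Hold, Busy, Reset, Wait}
E[~empty U idle]: least fixpoint, start Z0 = Sat(idle) = {Hold, Recv, Grant, Reset}, add states in Sat(~empty) with some successor in Z. Z1 = {Hold, Busy, Recv, Grant, Reset}; fixed.
Sat(E[~empty U idle]) = {Hold, Busy, Recv, Grant, Reset}
Wait ∉ Sat(E[~empty U idle]) = {Hold, Busy, Recv, Grant, Reset}, so the formula does not hold at Wait.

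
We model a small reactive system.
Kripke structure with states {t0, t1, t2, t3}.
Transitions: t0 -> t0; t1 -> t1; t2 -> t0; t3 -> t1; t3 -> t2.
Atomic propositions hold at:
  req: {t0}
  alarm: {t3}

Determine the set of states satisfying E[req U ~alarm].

Sat(~alarm) = {t0, t1, t2}
E[req U ~alarm]: least fixpoint, start Z0 = Sat(~alarm) = {t0, t1, t2}, add states in Sat(req) with some successor in Z. Already a fixed point.
Sat(E[req U ~alarm]) = {t0, t1, t2}

{t0, t1, t2}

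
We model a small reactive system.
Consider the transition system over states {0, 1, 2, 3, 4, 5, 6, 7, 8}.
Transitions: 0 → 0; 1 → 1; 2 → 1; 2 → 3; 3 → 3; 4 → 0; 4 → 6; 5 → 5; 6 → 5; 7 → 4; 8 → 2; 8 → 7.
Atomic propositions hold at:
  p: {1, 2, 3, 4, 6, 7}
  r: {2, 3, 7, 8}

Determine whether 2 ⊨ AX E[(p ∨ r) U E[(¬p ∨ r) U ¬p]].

No

Sat(p ∨ r) = {1, 2, 3, 4, 6, 7, 8}
Sat(¬p) = {0, 5, 8}
Sat(¬p ∨ r) = {0, 2, 3, 5, 7, 8}
E[(¬p ∨ r) U ¬p]: least fixpoint, start Z0 = Sat(¬p) = {0, 5, 8}, add states in Sat(¬p ∨ r) with some successor in Z. Already a fixed point.
Sat(E[(¬p ∨ r) U ¬p]) = {0, 5, 8}
E[(p ∨ r) U E[(¬p ∨ r) U ¬p]]: least fixpoint, start Z0 = Sat(E[(¬p ∨ r) U ¬p]) = {0, 5, 8}, add states in Sat(p ∨ r) with some successor in Z. Z1 = {0, 4, 5, 6, 8}; Z2 = {0, 4, 5, 6, 7, 8}; fixed.
Sat(E[(p ∨ r) U E[(¬p ∨ r) U ¬p]]) = {0, 4, 5, 6, 7, 8}
Sat(AX E[(p ∨ r) U E[(¬p ∨ r) U ¬p]]) = {s : every successor in {0, 4, 5, 6, 7, 8}} = {0, 4, 5, 6, 7}
2 ∉ Sat(AX E[(p ∨ r) U E[(¬p ∨ r) U ¬p]]) = {0, 4, 5, 6, 7}, so the formula does not hold at 2.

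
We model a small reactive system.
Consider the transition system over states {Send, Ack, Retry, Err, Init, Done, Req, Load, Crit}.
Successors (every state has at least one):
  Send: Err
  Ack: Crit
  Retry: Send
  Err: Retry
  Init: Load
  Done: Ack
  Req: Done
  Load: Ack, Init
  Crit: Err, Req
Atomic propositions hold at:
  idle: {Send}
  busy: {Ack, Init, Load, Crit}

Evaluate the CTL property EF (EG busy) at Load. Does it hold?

EG busy: greatest fixpoint, start Z0 = {Ack, Init, Load, Crit}, keep only states in Sat with some successor in Z. Z1 = {Ack, Init, Load}; Z2 = {Init, Load}; fixed.
Sat(EG busy) = {Init, Load}
EF (EG busy): least fixpoint, start Z0 = {Init, Load}, add states with some successor in Z. Already a fixed point.
Sat(EF (EG busy)) = {Init, Load}
Load ∈ Sat(EF (EG busy)) = {Init, Load}, so the formula holds at Load.

Yes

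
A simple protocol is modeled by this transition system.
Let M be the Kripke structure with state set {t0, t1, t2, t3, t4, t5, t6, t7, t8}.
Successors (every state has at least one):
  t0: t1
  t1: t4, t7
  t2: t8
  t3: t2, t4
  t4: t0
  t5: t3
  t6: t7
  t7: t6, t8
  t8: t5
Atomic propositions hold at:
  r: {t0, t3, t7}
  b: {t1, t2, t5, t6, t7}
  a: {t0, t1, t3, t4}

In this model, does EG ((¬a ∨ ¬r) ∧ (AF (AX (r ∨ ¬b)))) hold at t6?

Yes

Sat(¬a) = {t2, t5, t6, t7, t8}
Sat(¬r) = {t1, t2, t4, t5, t6, t8}
Sat(¬a ∨ ¬r) = {t1, t2, t4, t5, t6, t7, t8}
Sat(¬b) = {t0, t3, t4, t8}
Sat(r ∨ ¬b) = {t0, t3, t4, t7, t8}
Sat(AX (r ∨ ¬b)) = {s : every successor in {t0, t3, t4, t7, t8}} = {t1, t2, t4, t5, t6}
AF (AX (r ∨ ¬b)): least fixpoint, start Z0 = {t1, t2, t4, t5, t6}, add states with every successor in Z. Z1 = {t0, t1, t2, t3, t4, t5, t6, t8}; Z2 = {t0, t1, t2, t3, t4, t5, t6, t7, t8}; fixed.
Sat(AF (AX (r ∨ ¬b))) = {t0, t1, t2, t3, t4, t5, t6, t7, t8}
Sat((¬a ∨ ¬r) ∧ (AF (AX (r ∨ ¬b)))) = {t1, t2, t4, t5, t6, t7, t8}
EG ((¬a ∨ ¬r) ∧ (AF (AX (r ∨ ¬b)))): greatest fixpoint, start Z0 = {t1, t2, t4, t5, t6, t7, t8}, keep only states in Sat with some successor in Z. Z1 = {t1, t2, t6, t7, t8}; Z2 = {t1, t2, t6, t7}; Z3 = {t1, t6, t7}; fixed.
Sat(EG ((¬a ∨ ¬r) ∧ (AF (AX (r ∨ ¬b))))) = {t1, t6, t7}
t6 ∈ Sat(EG ((¬a ∨ ¬r) ∧ (AF (AX (r ∨ ¬b))))) = {t1, t6, t7}, so the formula holds at t6.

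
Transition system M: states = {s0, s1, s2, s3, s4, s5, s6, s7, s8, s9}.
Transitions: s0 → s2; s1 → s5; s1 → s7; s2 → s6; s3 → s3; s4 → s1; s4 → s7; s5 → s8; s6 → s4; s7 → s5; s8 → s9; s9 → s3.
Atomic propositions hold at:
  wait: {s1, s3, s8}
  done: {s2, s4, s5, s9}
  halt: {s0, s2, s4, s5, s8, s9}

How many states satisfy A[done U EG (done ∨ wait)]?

6

Sat(done ∨ wait) = {s1, s2, s3, s4, s5, s8, s9}
EG (done ∨ wait): greatest fixpoint, start Z0 = {s1, s2, s3, s4, s5, s8, s9}, keep only states in Sat with some successor in Z. Z1 = {s1, s3, s4, s5, s8, s9}; fixed.
Sat(EG (done ∨ wait)) = {s1, s3, s4, s5, s8, s9}
A[done U EG (done ∨ wait)]: least fixpoint, start Z0 = Sat(EG (done ∨ wait)) = {s1, s3, s4, s5, s8, s9}, add states in Sat(done) with every successor in Z. Already a fixed point.
Sat(A[done U EG (done ∨ wait)]) = {s1, s3, s4, s5, s8, s9}
|Sat(A[done U EG (done ∨ wait)])| = |{s1, s3, s4, s5, s8, s9}| = 6.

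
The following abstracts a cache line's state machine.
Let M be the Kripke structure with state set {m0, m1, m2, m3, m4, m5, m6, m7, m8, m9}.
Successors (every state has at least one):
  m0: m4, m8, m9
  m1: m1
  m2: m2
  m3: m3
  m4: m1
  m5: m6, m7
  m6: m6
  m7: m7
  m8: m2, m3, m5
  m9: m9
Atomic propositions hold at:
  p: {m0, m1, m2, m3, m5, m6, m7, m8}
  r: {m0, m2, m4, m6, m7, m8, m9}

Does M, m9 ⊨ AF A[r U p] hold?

A[r U p]: least fixpoint, start Z0 = Sat(p) = {m0, m1, m2, m3, m5, m6, m7, m8}, add states in Sat(r) with every successor in Z. Z1 = {m0, m1, m2, m3, m4, m5, m6, m7, m8}; fixed.
Sat(A[r U p]) = {m0, m1, m2, m3, m4, m5, m6, m7, m8}
AF A[r U p]: least fixpoint, start Z0 = {m0, m1, m2, m3, m4, m5, m6, m7, m8}, add states with every successor in Z. Already a fixed point.
Sat(AF A[r U p]) = {m0, m1, m2, m3, m4, m5, m6, m7, m8}
m9 ∉ Sat(AF A[r U p]) = {m0, m1, m2, m3, m4, m5, m6, m7, m8}, so the formula does not hold at m9.

No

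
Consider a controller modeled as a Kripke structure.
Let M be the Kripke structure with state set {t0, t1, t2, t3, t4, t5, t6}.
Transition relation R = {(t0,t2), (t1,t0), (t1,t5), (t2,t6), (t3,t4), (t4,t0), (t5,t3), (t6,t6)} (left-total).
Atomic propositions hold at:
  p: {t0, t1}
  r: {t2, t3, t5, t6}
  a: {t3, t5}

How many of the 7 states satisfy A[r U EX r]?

5

Sat(EX r) = {s : some successor in {t2, t3, t5, t6}} = {t0, t1, t2, t5, t6}
A[r U EX r]: least fixpoint, start Z0 = Sat(EX r) = {t0, t1, t2, t5, t6}, add states in Sat(r) with every successor in Z. Already a fixed point.
Sat(A[r U EX r]) = {t0, t1, t2, t5, t6}
|Sat(A[r U EX r])| = |{t0, t1, t2, t5, t6}| = 5.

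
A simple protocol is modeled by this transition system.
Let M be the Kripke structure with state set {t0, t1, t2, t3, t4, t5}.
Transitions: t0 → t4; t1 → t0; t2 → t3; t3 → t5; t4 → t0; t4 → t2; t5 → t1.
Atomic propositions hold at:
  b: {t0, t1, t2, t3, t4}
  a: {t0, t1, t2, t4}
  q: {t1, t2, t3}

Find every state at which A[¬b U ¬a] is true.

{t3, t5}

Sat(¬b) = {t5}
Sat(¬a) = {t3, t5}
A[¬b U ¬a]: least fixpoint, start Z0 = Sat(¬a) = {t3, t5}, add states in Sat(¬b) with every successor in Z. Already a fixed point.
Sat(A[¬b U ¬a]) = {t3, t5}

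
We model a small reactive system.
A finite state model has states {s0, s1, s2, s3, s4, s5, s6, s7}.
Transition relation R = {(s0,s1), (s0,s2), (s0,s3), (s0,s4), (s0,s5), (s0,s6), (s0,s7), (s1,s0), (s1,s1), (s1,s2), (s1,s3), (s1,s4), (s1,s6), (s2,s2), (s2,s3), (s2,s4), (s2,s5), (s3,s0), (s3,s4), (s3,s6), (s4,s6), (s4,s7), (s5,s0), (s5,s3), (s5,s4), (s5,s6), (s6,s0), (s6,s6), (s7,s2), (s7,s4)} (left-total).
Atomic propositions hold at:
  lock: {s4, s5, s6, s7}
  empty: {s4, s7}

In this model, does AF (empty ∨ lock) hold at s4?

Sat(empty ∨ lock) = {s4, s5, s6, s7}
AF (empty ∨ lock): least fixpoint, start Z0 = {s4, s5, s6, s7}, add states with every successor in Z. Already a fixed point.
Sat(AF (empty ∨ lock)) = {s4, s5, s6, s7}
s4 ∈ Sat(AF (empty ∨ lock)) = {s4, s5, s6, s7}, so the formula holds at s4.

Yes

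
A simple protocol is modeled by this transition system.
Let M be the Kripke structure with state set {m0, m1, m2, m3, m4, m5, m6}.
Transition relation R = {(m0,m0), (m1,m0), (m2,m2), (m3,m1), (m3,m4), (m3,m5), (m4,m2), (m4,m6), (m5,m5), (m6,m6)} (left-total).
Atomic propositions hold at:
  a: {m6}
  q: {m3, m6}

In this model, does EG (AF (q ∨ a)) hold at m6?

Yes

Sat(q ∨ a) = {m3, m6}
AF (q ∨ a): least fixpoint, start Z0 = {m3, m6}, add states with every successor in Z. Already a fixed point.
Sat(AF (q ∨ a)) = {m3, m6}
EG (AF (q ∨ a)): greatest fixpoint, start Z0 = {m3, m6}, keep only states in Sat with some successor in Z. Z1 = {m6}; fixed.
Sat(EG (AF (q ∨ a))) = {m6}
m6 ∈ Sat(EG (AF (q ∨ a))) = {m6}, so the formula holds at m6.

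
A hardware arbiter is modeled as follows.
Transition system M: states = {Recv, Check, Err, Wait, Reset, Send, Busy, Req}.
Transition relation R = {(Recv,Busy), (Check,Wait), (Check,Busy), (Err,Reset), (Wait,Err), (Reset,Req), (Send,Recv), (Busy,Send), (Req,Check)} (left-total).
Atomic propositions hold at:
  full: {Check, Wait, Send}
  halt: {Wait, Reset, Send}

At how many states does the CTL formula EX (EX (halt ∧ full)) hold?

Sat(halt ∧ full) = {Wait, Send}
Sat(EX (halt ∧ full)) = {s : some successor in {Wait, Send}} = {Check, Busy}
Sat(EX (EX (halt ∧ full))) = {s : some successor in {Check, Busy}} = {Recv, Check, Req}
|Sat(EX (EX (halt ∧ full)))| = |{Recv, Check, Req}| = 3.

3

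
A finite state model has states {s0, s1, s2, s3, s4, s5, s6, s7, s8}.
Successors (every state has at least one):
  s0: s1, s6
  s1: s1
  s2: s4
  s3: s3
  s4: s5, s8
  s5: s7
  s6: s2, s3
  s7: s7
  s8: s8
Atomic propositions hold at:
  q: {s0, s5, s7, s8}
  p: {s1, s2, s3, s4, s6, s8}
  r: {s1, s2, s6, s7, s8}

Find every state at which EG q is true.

{s5, s7, s8}

EG q: greatest fixpoint, start Z0 = {s0, s5, s7, s8}, keep only states in Sat with some successor in Z. Z1 = {s5, s7, s8}; fixed.
Sat(EG q) = {s5, s7, s8}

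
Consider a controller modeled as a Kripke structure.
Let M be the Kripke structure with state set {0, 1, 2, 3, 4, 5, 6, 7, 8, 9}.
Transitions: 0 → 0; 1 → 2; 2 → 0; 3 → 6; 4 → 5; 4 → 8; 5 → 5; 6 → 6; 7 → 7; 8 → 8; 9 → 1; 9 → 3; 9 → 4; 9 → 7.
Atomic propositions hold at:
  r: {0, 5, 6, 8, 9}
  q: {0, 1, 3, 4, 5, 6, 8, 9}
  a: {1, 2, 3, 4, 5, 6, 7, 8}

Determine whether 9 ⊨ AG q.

No

AG q: greatest fixpoint, start Z0 = {0, 1, 3, 4, 5, 6, 8, 9}, keep only states in Sat with every successor in Z. Z1 = {0, 3, 4, 5, 6, 8}; fixed.
Sat(AG q) = {0, 3, 4, 5, 6, 8}
9 ∉ Sat(AG q) = {0, 3, 4, 5, 6, 8}, so the formula does not hold at 9.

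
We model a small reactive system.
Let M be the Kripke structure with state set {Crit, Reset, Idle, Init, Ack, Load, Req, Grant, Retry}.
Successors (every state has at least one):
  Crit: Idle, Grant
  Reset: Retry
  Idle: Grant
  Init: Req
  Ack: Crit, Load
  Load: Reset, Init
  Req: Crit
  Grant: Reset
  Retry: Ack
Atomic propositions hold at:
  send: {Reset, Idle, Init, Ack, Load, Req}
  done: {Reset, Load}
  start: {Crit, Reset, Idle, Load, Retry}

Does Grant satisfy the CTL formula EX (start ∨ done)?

Yes

Sat(start ∨ done) = {Crit, Reset, Idle, Load, Retry}
Sat(EX (start ∨ done)) = {s : some successor in {Crit, Reset, Idle, Load, Retry}} = {Crit, Reset, Ack, Load, Req, Grant}
Grant ∈ Sat(EX (start ∨ done)) = {Crit, Reset, Ack, Load, Req, Grant}, so the formula holds at Grant.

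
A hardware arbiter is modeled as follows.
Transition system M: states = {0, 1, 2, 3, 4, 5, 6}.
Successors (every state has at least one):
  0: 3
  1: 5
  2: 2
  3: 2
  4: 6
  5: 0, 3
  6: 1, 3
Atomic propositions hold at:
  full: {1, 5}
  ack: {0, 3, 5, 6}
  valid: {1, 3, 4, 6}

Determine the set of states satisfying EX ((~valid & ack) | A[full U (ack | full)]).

Sat(~valid) = {0, 2, 5}
Sat(~valid & ack) = {0, 5}
Sat(ack | full) = {0, 1, 3, 5, 6}
A[full U (ack | full)]: least fixpoint, start Z0 = Sat((ack | full)) = {0, 1, 3, 5, 6}, add states in Sat(full) with every successor in Z. Already a fixed point.
Sat(A[full U (ack | full)]) = {0, 1, 3, 5, 6}
Sat((~valid & ack) | A[full U (ack | full)]) = {0, 1, 3, 5, 6}
Sat(EX ((~valid & ack) | A[full U (ack | full)])) = {s : some successor in {0, 1, 3, 5, 6}} = {0, 1, 4, 5, 6}

{0, 1, 4, 5, 6}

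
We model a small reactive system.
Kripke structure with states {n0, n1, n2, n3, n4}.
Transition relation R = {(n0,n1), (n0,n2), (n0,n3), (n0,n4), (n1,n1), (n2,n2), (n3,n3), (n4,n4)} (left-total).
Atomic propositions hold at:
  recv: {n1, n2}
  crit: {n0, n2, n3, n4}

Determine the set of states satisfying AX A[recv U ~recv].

{n3, n4}

Sat(~recv) = {n0, n3, n4}
A[recv U ~recv]: least fixpoint, start Z0 = Sat(~recv) = {n0, n3, n4}, add states in Sat(recv) with every successor in Z. Already a fixed point.
Sat(A[recv U ~recv]) = {n0, n3, n4}
Sat(AX A[recv U ~recv]) = {s : every successor in {n0, n3, n4}} = {n3, n4}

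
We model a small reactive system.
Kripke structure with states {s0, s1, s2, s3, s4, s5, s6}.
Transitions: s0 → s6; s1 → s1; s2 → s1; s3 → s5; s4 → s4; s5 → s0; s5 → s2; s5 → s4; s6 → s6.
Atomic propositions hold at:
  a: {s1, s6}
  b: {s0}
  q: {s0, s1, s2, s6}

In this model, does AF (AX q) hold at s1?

Yes

Sat(AX q) = {s : every successor in {s0, s1, s2, s6}} = {s0, s1, s2, s6}
AF (AX q): least fixpoint, start Z0 = {s0, s1, s2, s6}, add states with every successor in Z. Already a fixed point.
Sat(AF (AX q)) = {s0, s1, s2, s6}
s1 ∈ Sat(AF (AX q)) = {s0, s1, s2, s6}, so the formula holds at s1.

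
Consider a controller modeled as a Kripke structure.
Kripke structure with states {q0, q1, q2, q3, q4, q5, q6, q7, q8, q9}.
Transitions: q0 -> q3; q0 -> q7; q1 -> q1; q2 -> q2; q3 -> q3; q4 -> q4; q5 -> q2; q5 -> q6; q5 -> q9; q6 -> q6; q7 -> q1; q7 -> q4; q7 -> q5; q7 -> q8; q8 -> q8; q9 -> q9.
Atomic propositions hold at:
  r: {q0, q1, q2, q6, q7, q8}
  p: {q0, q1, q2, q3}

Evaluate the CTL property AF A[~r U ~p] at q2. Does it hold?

No

Sat(~r) = {q3, q4, q5, q9}
Sat(~p) = {q4, q5, q6, q7, q8, q9}
A[~r U ~p]: least fixpoint, start Z0 = Sat(~p) = {q4, q5, q6, q7, q8, q9}, add states in Sat(~r) with every successor in Z. Already a fixed point.
Sat(A[~r U ~p]) = {q4, q5, q6, q7, q8, q9}
AF A[~r U ~p]: least fixpoint, start Z0 = {q4, q5, q6, q7, q8, q9}, add states with every successor in Z. Already a fixed point.
Sat(AF A[~r U ~p]) = {q4, q5, q6, q7, q8, q9}
q2 ∉ Sat(AF A[~r U ~p]) = {q4, q5, q6, q7, q8, q9}, so the formula does not hold at q2.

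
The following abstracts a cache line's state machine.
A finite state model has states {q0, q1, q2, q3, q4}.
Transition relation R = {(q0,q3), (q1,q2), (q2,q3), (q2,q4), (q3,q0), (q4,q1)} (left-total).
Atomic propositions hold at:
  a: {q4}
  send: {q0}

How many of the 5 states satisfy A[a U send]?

1

A[a U send]: least fixpoint, start Z0 = Sat(send) = {q0}, add states in Sat(a) with every successor in Z. Already a fixed point.
Sat(A[a U send]) = {q0}
|Sat(A[a U send])| = |{q0}| = 1.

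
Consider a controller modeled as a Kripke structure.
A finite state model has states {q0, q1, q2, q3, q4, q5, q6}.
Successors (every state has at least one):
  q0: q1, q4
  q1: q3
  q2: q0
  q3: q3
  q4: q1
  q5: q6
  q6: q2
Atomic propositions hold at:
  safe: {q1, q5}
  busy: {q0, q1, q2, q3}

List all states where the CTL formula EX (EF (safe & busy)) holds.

{q0, q2, q4, q5, q6}

Sat(safe & busy) = {q1}
EF (safe & busy): least fixpoint, start Z0 = {q1}, add states with some successor in Z. Z1 = {q0, q1, q4}; Z2 = {q0, q1, q2, q4}; Z3 = {q0, q1, q2, q4, q6}; Z4 = {q0, q1, q2, q4, q5, q6}; fixed.
Sat(EF (safe & busy)) = {q0, q1, q2, q4, q5, q6}
Sat(EX (EF (safe & busy))) = {s : some successor in {q0, q1, q2, q4, q5, q6}} = {q0, q2, q4, q5, q6}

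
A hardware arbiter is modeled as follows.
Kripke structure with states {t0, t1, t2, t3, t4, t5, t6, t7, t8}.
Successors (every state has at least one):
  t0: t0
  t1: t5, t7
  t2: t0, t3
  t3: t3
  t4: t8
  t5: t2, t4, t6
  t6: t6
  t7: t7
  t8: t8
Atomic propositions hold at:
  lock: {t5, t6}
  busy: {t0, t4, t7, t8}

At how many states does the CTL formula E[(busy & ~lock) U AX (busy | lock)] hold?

6

Sat(~lock) = {t0, t1, t2, t3, t4, t7, t8}
Sat(busy & ~lock) = {t0, t4, t7, t8}
Sat(busy | lock) = {t0, t4, t5, t6, t7, t8}
Sat(AX (busy | lock)) = {s : every successor in {t0, t4, t5, t6, t7, t8}} = {t0, t1, t4, t6, t7, t8}
E[(busy & ~lock) U AX (busy | lock)]: least fixpoint, start Z0 = Sat(AX (busy | lock)) = {t0, t1, t4, t6, t7, t8}, add states in Sat(busy & ~lock) with some successor in Z. Already a fixed point.
Sat(E[(busy & ~lock) U AX (busy | lock)]) = {t0, t1, t4, t6, t7, t8}
|Sat(E[(busy & ~lock) U AX (busy | lock)])| = |{t0, t1, t4, t6, t7, t8}| = 6.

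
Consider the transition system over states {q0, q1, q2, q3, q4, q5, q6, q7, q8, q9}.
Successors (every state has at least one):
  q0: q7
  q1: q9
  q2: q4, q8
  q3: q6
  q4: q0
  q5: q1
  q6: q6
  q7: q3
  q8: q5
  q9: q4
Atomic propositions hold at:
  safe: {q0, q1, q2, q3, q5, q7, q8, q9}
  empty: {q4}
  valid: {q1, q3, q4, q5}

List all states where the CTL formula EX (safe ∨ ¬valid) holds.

{q0, q1, q2, q3, q4, q5, q6, q7, q8}

Sat(¬valid) = {q0, q2, q6, q7, q8, q9}
Sat(safe ∨ ¬valid) = {q0, q1, q2, q3, q5, q6, q7, q8, q9}
Sat(EX (safe ∨ ¬valid)) = {s : some successor in {q0, q1, q2, q3, q5, q6, q7, q8, q9}} = {q0, q1, q2, q3, q4, q5, q6, q7, q8}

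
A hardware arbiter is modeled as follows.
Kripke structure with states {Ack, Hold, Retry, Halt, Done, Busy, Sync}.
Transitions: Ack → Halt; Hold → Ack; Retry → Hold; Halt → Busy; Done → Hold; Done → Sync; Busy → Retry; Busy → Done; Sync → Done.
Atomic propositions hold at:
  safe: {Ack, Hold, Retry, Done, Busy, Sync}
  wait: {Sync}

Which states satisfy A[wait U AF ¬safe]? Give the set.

{Ack, Hold, Retry, Halt}

Sat(¬safe) = {Halt}
AF ¬safe: least fixpoint, start Z0 = {Halt}, add states with every successor in Z. Z1 = {Ack, Halt}; Z2 = {Ack, Hold, Halt}; Z3 = {Ack, Hold, Retry, Halt}; fixed.
Sat(AF ¬safe) = {Ack, Hold, Retry, Halt}
A[wait U AF ¬safe]: least fixpoint, start Z0 = Sat(AF ¬safe) = {Ack, Hold, Retry, Halt}, add states in Sat(wait) with every successor in Z. Already a fixed point.
Sat(A[wait U AF ¬safe]) = {Ack, Hold, Retry, Halt}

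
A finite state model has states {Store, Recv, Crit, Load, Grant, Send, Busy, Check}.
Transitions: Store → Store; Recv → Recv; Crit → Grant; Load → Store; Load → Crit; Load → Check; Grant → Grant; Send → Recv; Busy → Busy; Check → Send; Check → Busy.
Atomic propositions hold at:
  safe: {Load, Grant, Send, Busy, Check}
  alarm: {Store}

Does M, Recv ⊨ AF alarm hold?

AF alarm: least fixpoint, start Z0 = {Store}, add states with every successor in Z. Already a fixed point.
Sat(AF alarm) = {Store}
Recv ∉ Sat(AF alarm) = {Store}, so the formula does not hold at Recv.

No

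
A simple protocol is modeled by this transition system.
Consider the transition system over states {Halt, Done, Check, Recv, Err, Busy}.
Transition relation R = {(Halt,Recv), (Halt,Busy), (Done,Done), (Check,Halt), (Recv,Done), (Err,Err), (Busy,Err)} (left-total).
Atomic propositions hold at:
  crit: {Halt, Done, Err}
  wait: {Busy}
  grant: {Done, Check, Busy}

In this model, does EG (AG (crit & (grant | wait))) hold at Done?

Yes

Sat(grant | wait) = {Done, Check, Busy}
Sat(crit & (grant | wait)) = {Done}
AG (crit & (grant | wait)): greatest fixpoint, start Z0 = {Done}, keep only states in Sat with every successor in Z. Already a fixed point.
Sat(AG (crit & (grant | wait))) = {Done}
EG (AG (crit & (grant | wait))): greatest fixpoint, start Z0 = {Done}, keep only states in Sat with some successor in Z. Already a fixed point.
Sat(EG (AG (crit & (grant | wait)))) = {Done}
Done ∈ Sat(EG (AG (crit & (grant | wait)))) = {Done}, so the formula holds at Done.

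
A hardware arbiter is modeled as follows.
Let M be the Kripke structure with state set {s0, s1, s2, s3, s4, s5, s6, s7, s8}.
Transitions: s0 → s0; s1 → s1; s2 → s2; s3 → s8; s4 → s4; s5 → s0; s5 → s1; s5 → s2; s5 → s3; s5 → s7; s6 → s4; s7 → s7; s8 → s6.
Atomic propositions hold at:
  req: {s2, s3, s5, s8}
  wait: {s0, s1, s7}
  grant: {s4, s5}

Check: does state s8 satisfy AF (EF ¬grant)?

Yes

Sat(¬grant) = {s0, s1, s2, s3, s6, s7, s8}
EF ¬grant: least fixpoint, start Z0 = {s0, s1, s2, s3, s6, s7, s8}, add states with some successor in Z. Z1 = {s0, s1, s2, s3, s5, s6, s7, s8}; fixed.
Sat(EF ¬grant) = {s0, s1, s2, s3, s5, s6, s7, s8}
AF (EF ¬grant): least fixpoint, start Z0 = {s0, s1, s2, s3, s5, s6, s7, s8}, add states with every successor in Z. Already a fixed point.
Sat(AF (EF ¬grant)) = {s0, s1, s2, s3, s5, s6, s7, s8}
s8 ∈ Sat(AF (EF ¬grant)) = {s0, s1, s2, s3, s5, s6, s7, s8}, so the formula holds at s8.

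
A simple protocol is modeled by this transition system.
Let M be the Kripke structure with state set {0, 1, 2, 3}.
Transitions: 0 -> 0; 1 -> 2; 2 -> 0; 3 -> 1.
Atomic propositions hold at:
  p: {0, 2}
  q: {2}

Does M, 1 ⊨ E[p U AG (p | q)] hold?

Sat(p | q) = {0, 2}
AG (p | q): greatest fixpoint, start Z0 = {0, 2}, keep only states in Sat with every successor in Z. Already a fixed point.
Sat(AG (p | q)) = {0, 2}
E[p U AG (p | q)]: least fixpoint, start Z0 = Sat(AG (p | q)) = {0, 2}, add states in Sat(p) with some successor in Z. Already a fixed point.
Sat(E[p U AG (p | q)]) = {0, 2}
1 ∉ Sat(E[p U AG (p | q)]) = {0, 2}, so the formula does not hold at 1.

No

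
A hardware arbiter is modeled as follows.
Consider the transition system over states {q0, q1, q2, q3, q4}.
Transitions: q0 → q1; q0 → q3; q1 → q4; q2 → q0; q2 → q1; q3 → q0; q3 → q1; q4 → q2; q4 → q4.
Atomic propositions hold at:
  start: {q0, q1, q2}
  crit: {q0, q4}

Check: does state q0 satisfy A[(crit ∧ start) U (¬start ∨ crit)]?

Sat(crit ∧ start) = {q0}
Sat(¬start) = {q3, q4}
Sat(¬start ∨ crit) = {q0, q3, q4}
A[(crit ∧ start) U (¬start ∨ crit)]: least fixpoint, start Z0 = Sat((¬start ∨ crit)) = {q0, q3, q4}, add states in Sat(crit ∧ start) with every successor in Z. Already a fixed point.
Sat(A[(crit ∧ start) U (¬start ∨ crit)]) = {q0, q3, q4}
q0 ∈ Sat(A[(crit ∧ start) U (¬start ∨ crit)]) = {q0, q3, q4}, so the formula holds at q0.

Yes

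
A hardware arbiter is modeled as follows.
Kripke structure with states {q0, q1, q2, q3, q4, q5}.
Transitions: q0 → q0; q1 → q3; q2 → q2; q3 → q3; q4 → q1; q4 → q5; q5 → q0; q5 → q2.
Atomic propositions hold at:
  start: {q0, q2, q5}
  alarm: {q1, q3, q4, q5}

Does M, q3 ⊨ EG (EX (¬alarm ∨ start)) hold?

No

Sat(¬alarm) = {q0, q2}
Sat(¬alarm ∨ start) = {q0, q2, q5}
Sat(EX (¬alarm ∨ start)) = {s : some successor in {q0, q2, q5}} = {q0, q2, q4, q5}
EG (EX (¬alarm ∨ start)): greatest fixpoint, start Z0 = {q0, q2, q4, q5}, keep only states in Sat with some successor in Z. Already a fixed point.
Sat(EG (EX (¬alarm ∨ start))) = {q0, q2, q4, q5}
q3 ∉ Sat(EG (EX (¬alarm ∨ start))) = {q0, q2, q4, q5}, so the formula does not hold at q3.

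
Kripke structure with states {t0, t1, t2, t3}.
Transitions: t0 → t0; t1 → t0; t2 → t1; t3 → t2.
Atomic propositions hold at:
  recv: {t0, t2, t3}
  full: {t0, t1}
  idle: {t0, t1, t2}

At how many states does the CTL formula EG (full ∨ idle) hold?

3

Sat(full ∨ idle) = {t0, t1, t2}
EG (full ∨ idle): greatest fixpoint, start Z0 = {t0, t1, t2}, keep only states in Sat with some successor in Z. Already a fixed point.
Sat(EG (full ∨ idle)) = {t0, t1, t2}
|Sat(EG (full ∨ idle))| = |{t0, t1, t2}| = 3.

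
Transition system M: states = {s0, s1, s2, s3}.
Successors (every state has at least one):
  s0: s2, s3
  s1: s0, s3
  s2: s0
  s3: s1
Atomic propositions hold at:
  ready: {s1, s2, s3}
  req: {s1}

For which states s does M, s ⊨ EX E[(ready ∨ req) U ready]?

Sat(ready ∨ req) = {s1, s2, s3}
E[(ready ∨ req) U ready]: least fixpoint, start Z0 = Sat(ready) = {s1, s2, s3}, add states in Sat(ready ∨ req) with some successor in Z. Already a fixed point.
Sat(E[(ready ∨ req) U ready]) = {s1, s2, s3}
Sat(EX E[(ready ∨ req) U ready]) = {s : some successor in {s1, s2, s3}} = {s0, s1, s3}

{s0, s1, s3}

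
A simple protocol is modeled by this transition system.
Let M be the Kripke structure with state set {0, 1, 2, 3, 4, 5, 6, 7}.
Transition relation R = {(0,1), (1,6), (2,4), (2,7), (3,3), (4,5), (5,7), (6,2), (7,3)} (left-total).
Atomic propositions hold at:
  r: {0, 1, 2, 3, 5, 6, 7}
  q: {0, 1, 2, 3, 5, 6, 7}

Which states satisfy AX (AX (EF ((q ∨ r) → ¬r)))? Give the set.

{0, 1}

Sat(q ∨ r) = {0, 1, 2, 3, 5, 6, 7}
Sat(¬r) = {4}
Sat((q ∨ r) → ¬r) = {4}
EF ((q ∨ r) → ¬r): least fixpoint, start Z0 = {4}, add states with some successor in Z. Z1 = {2, 4}; Z2 = {2, 4, 6}; Z3 = {1, 2, 4, 6}; Z4 = {0, 1, 2, 4, 6}; fixed.
Sat(EF ((q ∨ r) → ¬r)) = {0, 1, 2, 4, 6}
Sat(AX (EF ((q ∨ r) → ¬r))) = {s : every successor in {0, 1, 2, 4, 6}} = {0, 1, 6}
Sat(AX (AX (EF ((q ∨ r) → ¬r)))) = {s : every successor in {0, 1, 6}} = {0, 1}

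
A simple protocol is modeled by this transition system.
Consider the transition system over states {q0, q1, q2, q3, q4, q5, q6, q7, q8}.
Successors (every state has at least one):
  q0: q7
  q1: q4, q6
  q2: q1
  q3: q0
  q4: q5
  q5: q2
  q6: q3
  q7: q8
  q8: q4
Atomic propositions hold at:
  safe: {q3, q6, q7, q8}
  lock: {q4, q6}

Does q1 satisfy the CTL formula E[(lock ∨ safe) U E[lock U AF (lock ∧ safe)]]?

Sat(lock ∨ safe) = {q3, q4, q6, q7, q8}
Sat(lock ∧ safe) = {q6}
AF (lock ∧ safe): least fixpoint, start Z0 = {q6}, add states with every successor in Z. Already a fixed point.
Sat(AF (lock ∧ safe)) = {q6}
E[lock U AF (lock ∧ safe)]: least fixpoint, start Z0 = Sat(AF (lock ∧ safe)) = {q6}, add states in Sat(lock) with some successor in Z. Already a fixed point.
Sat(E[lock U AF (lock ∧ safe)]) = {q6}
E[(lock ∨ safe) U E[lock U AF (lock ∧ safe)]]: least fixpoint, start Z0 = Sat(E[lock U AF (lock ∧ safe)]) = {q6}, add states in Sat(lock ∨ safe) with some successor in Z. Already a fixed point.
Sat(E[(lock ∨ safe) U E[lock U AF (lock ∧ safe)]]) = {q6}
q1 ∉ Sat(E[(lock ∨ safe) U E[lock U AF (lock ∧ safe)]]) = {q6}, so the formula does not hold at q1.

No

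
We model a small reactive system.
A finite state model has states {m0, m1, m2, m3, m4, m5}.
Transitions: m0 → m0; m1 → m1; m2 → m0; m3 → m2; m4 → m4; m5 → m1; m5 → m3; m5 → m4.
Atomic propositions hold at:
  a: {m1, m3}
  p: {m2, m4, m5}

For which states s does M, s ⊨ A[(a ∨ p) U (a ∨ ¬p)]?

Sat(a ∨ p) = {m1, m2, m3, m4, m5}
Sat(¬p) = {m0, m1, m3}
Sat(a ∨ ¬p) = {m0, m1, m3}
A[(a ∨ p) U (a ∨ ¬p)]: least fixpoint, start Z0 = Sat((a ∨ ¬p)) = {m0, m1, m3}, add states in Sat(a ∨ p) with every successor in Z. Z1 = {m0, m1, m2, m3}; fixed.
Sat(A[(a ∨ p) U (a ∨ ¬p)]) = {m0, m1, m2, m3}

{m0, m1, m2, m3}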